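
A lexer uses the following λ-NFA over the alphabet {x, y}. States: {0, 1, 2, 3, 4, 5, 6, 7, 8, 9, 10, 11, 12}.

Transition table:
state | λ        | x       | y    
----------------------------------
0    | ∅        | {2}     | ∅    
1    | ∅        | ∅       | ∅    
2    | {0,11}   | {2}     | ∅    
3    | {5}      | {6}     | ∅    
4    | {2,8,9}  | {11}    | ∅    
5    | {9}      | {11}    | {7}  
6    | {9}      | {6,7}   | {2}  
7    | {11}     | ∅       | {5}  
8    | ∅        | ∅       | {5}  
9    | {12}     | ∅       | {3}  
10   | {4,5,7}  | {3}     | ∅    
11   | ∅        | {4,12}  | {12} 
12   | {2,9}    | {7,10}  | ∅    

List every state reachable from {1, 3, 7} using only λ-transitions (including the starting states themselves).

{0, 1, 2, 3, 5, 7, 9, 11, 12}

Start with {1, 3, 7}.
From 3 via λ: add 5.
From 7 via λ: add 11.
From 5 via λ: add 9.
From 9 via λ: add 12.
From 12 via λ: add 2.
From 2 via λ: add 0.
No new states can be added; the closed set is {0, 1, 2, 3, 5, 7, 9, 11, 12}.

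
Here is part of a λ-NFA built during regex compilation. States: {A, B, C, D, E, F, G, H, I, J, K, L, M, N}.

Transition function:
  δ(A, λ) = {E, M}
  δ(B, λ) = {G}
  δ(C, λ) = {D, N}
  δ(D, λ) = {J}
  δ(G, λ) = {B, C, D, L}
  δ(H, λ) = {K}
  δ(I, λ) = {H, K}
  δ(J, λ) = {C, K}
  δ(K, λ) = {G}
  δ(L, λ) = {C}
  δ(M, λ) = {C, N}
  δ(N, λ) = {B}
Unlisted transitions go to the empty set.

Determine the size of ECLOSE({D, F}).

Start with {D, F}.
From D via λ: add J.
From J via λ: add C, K.
From C via λ: add N.
From K via λ: add G.
From G via λ: add B, L.
λ-closure = {B, C, D, F, G, J, K, L, N}, which has 9 states.

9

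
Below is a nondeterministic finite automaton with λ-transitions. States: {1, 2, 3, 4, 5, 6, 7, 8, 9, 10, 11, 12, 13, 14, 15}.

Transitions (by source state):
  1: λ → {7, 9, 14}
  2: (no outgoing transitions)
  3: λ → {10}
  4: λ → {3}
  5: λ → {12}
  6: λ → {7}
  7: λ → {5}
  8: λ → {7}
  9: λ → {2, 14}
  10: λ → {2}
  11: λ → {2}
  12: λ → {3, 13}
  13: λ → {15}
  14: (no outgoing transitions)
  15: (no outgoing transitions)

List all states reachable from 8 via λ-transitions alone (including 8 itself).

{2, 3, 5, 7, 8, 10, 12, 13, 15}

Start with {8}.
From 8 via λ: add 7.
From 7 via λ: add 5.
From 5 via λ: add 12.
From 12 via λ: add 3, 13.
From 3 via λ: add 10.
From 13 via λ: add 15.
From 10 via λ: add 2.
No new states can be added; the closed set is {2, 3, 5, 7, 8, 10, 12, 13, 15}.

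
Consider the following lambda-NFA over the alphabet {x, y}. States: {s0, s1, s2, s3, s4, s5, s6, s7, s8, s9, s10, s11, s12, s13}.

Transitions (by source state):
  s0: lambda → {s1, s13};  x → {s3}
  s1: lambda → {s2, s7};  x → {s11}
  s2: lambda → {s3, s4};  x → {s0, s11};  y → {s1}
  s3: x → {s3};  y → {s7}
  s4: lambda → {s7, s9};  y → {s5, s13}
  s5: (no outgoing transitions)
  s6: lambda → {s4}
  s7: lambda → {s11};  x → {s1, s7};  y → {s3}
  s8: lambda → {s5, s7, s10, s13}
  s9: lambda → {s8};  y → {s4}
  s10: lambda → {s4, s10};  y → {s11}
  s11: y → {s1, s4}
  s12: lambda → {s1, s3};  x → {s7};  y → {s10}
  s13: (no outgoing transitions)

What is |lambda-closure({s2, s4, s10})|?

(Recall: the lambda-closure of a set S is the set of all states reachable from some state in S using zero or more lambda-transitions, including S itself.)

10

Start with {s2, s4, s10}.
From s2 via lambda: add s3.
From s4 via lambda: add s7, s9.
From s7 via lambda: add s11.
From s9 via lambda: add s8.
From s8 via lambda: add s5, s13.
lambda-closure = {s2, s3, s4, s5, s7, s8, s9, s10, s11, s13}, which has 10 states.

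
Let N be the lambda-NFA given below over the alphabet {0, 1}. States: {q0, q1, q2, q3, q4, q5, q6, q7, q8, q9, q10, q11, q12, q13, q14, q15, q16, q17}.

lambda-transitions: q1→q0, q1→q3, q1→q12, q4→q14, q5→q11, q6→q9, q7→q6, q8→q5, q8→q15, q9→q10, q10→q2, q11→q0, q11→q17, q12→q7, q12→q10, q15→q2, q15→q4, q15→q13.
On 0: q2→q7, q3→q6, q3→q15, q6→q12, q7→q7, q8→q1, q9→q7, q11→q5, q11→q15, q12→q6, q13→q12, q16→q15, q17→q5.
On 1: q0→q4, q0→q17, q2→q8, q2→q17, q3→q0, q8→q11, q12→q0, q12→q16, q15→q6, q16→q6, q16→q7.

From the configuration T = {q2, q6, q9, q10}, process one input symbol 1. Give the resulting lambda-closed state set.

q2 on 1 → {q8, q17}.
No 1-transition from q6, q9, q10.
Union after reading 1: {q8, q17}.
Now take the lambda-closure:
From q8 via lambda: add q5, q15.
From q5 via lambda: add q11.
From q15 via lambda: add q2, q4, q13.
From q4 via lambda: add q14.
From q11 via lambda: add q0.
No new states can be added; the closed set is {q0, q2, q4, q5, q8, q11, q13, q14, q15, q17}.

{q0, q2, q4, q5, q8, q11, q13, q14, q15, q17}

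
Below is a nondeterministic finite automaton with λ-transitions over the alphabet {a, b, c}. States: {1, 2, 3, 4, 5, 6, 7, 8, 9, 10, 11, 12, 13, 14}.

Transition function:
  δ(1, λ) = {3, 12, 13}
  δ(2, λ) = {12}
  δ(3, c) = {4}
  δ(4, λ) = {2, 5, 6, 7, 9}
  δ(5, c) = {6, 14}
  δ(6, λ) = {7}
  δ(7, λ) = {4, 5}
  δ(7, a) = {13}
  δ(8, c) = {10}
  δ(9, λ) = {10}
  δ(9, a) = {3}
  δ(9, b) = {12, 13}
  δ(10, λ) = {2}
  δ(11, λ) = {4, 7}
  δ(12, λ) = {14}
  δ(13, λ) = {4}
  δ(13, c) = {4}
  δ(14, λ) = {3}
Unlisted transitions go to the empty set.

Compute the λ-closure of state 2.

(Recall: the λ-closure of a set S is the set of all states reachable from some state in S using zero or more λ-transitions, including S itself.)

Start with {2}.
From 2 via λ: add 12.
From 12 via λ: add 14.
From 14 via λ: add 3.
No new states can be added; the closed set is {2, 3, 12, 14}.

{2, 3, 12, 14}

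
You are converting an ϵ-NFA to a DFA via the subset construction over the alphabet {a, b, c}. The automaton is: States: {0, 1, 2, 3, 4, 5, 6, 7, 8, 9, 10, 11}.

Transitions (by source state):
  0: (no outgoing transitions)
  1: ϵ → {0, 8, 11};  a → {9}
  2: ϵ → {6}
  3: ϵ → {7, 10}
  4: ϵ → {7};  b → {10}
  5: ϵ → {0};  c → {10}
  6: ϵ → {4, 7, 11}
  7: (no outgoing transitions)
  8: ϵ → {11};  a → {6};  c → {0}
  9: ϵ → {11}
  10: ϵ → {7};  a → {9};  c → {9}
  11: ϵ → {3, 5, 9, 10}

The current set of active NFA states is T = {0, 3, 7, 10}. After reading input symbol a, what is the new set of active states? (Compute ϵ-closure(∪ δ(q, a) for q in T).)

10 on a → {9}.
No a-transition from 0, 3, 7.
Union after reading a: {9}.
Now take the ϵ-closure:
From 9 via ϵ: add 11.
From 11 via ϵ: add 3, 5, 10.
From 3 via ϵ: add 7.
From 5 via ϵ: add 0.
No new states can be added; the closed set is {0, 3, 5, 7, 9, 10, 11}.

{0, 3, 5, 7, 9, 10, 11}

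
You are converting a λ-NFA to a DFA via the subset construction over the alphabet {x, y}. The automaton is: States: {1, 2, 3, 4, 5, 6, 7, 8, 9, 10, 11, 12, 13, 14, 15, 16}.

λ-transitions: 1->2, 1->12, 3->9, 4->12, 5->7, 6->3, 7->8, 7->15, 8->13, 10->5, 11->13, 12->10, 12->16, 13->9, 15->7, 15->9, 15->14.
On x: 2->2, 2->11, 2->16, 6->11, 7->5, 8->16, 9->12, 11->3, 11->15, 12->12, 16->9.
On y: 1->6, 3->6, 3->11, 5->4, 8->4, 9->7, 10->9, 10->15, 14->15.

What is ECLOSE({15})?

Start with {15}.
From 15 via λ: add 7, 9, 14.
From 7 via λ: add 8.
From 8 via λ: add 13.
No new states can be added; the closed set is {7, 8, 9, 13, 14, 15}.

{7, 8, 9, 13, 14, 15}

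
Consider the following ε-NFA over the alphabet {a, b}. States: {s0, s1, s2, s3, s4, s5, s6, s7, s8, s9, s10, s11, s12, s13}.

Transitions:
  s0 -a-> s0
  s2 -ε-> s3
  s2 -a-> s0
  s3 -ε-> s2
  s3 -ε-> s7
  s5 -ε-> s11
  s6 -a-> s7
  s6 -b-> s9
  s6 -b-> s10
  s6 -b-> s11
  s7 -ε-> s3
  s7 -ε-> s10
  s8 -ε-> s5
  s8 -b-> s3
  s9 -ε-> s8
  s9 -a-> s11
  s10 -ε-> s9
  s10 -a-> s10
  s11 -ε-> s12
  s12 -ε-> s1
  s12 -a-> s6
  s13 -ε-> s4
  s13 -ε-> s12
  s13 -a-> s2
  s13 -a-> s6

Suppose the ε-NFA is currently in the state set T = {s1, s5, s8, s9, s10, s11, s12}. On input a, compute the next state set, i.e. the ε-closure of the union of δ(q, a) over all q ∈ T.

s9 on a → {s11}.
s10 on a → {s10}.
s12 on a → {s6}.
No a-transition from s1, s5, s8, s11.
Union after reading a: {s6, s10, s11}.
Now take the ε-closure:
From s10 via ε: add s9.
From s11 via ε: add s12.
From s9 via ε: add s8.
From s12 via ε: add s1.
From s8 via ε: add s5.
No new states can be added; the closed set is {s1, s5, s6, s8, s9, s10, s11, s12}.

{s1, s5, s6, s8, s9, s10, s11, s12}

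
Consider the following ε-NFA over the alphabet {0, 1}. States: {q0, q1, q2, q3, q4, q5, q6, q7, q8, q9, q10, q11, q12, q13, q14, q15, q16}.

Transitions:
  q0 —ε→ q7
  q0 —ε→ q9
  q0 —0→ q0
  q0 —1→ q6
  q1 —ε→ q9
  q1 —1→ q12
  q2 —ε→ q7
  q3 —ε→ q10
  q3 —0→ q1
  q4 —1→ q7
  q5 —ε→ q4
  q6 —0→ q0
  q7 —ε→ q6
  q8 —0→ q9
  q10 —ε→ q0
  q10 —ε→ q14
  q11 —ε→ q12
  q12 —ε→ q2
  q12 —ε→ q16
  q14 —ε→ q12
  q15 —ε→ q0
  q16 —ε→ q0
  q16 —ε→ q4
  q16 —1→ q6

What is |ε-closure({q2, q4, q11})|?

Start with {q2, q4, q11}.
From q2 via ε: add q7.
From q11 via ε: add q12.
From q7 via ε: add q6.
From q12 via ε: add q16.
From q16 via ε: add q0.
From q0 via ε: add q9.
ε-closure = {q0, q2, q4, q6, q7, q9, q11, q12, q16}, which has 9 states.

9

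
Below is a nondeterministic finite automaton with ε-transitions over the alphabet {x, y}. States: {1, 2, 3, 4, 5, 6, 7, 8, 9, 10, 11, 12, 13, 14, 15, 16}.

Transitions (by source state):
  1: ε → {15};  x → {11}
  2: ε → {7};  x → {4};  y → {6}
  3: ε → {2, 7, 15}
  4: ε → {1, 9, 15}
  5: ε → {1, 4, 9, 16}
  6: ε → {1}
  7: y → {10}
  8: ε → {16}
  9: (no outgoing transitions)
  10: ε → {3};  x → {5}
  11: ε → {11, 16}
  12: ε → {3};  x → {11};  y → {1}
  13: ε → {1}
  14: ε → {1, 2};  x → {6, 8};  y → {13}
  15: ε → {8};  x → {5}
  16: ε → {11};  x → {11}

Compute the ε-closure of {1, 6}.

{1, 6, 8, 11, 15, 16}

Start with {1, 6}.
From 1 via ε: add 15.
From 15 via ε: add 8.
From 8 via ε: add 16.
From 16 via ε: add 11.
No new states can be added; the closed set is {1, 6, 8, 11, 15, 16}.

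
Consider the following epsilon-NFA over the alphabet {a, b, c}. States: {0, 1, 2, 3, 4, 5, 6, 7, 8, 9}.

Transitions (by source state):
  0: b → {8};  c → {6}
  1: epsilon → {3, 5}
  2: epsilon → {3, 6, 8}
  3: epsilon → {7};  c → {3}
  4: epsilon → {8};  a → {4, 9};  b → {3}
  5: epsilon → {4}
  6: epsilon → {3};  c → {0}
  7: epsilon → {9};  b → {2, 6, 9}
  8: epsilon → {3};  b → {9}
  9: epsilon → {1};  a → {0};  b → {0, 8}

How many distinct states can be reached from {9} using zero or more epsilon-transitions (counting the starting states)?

7

Start with {9}.
From 9 via epsilon: add 1.
From 1 via epsilon: add 3, 5.
From 3 via epsilon: add 7.
From 5 via epsilon: add 4.
From 4 via epsilon: add 8.
epsilon-closure = {1, 3, 4, 5, 7, 8, 9}, which has 7 states.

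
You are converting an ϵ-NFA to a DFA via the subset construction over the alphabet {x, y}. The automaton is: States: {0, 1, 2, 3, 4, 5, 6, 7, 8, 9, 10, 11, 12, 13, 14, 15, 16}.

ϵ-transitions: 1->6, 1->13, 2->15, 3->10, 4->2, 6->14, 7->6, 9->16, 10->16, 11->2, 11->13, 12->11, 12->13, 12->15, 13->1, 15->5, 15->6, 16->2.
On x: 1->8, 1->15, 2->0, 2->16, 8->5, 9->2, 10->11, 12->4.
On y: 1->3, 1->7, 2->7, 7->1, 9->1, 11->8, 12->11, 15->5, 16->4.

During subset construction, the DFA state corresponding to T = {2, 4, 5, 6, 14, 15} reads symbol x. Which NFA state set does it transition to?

{0, 2, 5, 6, 14, 15, 16}

2 on x → {0, 16}.
No x-transition from 4, 5, 6, 14, 15.
Union after reading x: {0, 16}.
Now take the ϵ-closure:
From 16 via ϵ: add 2.
From 2 via ϵ: add 15.
From 15 via ϵ: add 5, 6.
From 6 via ϵ: add 14.
No new states can be added; the closed set is {0, 2, 5, 6, 14, 15, 16}.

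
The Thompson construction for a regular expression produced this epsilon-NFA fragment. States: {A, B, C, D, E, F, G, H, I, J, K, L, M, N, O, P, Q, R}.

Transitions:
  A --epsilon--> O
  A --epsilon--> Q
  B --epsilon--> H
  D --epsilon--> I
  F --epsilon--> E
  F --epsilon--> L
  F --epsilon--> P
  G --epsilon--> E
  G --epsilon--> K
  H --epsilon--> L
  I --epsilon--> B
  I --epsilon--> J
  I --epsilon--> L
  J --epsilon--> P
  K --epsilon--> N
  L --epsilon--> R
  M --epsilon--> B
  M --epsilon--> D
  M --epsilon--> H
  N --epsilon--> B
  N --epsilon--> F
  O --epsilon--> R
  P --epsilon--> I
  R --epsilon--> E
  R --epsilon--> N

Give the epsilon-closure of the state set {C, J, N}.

Start with {C, J, N}.
From J via epsilon: add P.
From N via epsilon: add B, F.
From B via epsilon: add H.
From F via epsilon: add E, L.
From P via epsilon: add I.
From L via epsilon: add R.
No new states can be added; the closed set is {B, C, E, F, H, I, J, L, N, P, R}.

{B, C, E, F, H, I, J, L, N, P, R}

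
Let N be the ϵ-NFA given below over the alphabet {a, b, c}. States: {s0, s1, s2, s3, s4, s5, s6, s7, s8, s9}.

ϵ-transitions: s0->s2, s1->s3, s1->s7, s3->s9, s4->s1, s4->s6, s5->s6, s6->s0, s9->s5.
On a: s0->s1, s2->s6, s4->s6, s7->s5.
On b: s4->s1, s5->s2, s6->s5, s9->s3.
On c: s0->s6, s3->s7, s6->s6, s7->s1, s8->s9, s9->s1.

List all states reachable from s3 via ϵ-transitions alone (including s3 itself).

Start with {s3}.
From s3 via ϵ: add s9.
From s9 via ϵ: add s5.
From s5 via ϵ: add s6.
From s6 via ϵ: add s0.
From s0 via ϵ: add s2.
No new states can be added; the closed set is {s0, s2, s3, s5, s6, s9}.

{s0, s2, s3, s5, s6, s9}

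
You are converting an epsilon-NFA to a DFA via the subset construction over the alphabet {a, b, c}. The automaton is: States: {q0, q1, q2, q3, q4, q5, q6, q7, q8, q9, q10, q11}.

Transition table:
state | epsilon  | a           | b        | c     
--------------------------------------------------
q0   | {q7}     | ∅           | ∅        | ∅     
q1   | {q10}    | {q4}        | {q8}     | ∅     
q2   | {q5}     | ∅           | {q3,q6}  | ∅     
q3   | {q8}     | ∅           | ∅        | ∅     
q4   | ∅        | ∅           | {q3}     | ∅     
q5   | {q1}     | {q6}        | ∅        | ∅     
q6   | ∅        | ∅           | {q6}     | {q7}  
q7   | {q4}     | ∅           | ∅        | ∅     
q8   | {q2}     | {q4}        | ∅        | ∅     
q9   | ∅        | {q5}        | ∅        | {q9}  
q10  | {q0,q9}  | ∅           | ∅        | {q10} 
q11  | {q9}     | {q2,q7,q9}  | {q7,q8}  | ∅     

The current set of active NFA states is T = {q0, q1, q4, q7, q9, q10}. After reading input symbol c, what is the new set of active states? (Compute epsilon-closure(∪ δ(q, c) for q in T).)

{q0, q4, q7, q9, q10}

q9 on c → {q9}.
q10 on c → {q10}.
No c-transition from q0, q1, q4, q7.
Union after reading c: {q9, q10}.
Now take the epsilon-closure:
From q10 via epsilon: add q0.
From q0 via epsilon: add q7.
From q7 via epsilon: add q4.
No new states can be added; the closed set is {q0, q4, q7, q9, q10}.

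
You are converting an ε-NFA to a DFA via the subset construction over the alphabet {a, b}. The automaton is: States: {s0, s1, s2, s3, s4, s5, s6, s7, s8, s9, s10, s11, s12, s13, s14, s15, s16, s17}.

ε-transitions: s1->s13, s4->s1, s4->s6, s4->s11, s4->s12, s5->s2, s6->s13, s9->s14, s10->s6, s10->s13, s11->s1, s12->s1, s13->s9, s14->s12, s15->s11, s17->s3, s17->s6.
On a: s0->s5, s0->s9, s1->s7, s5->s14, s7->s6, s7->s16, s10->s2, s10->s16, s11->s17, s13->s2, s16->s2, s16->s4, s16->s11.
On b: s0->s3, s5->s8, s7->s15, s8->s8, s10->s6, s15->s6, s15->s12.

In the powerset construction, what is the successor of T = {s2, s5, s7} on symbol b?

s5 on b → {s8}.
s7 on b → {s15}.
No b-transition from s2.
Union after reading b: {s8, s15}.
Now take the ε-closure:
From s15 via ε: add s11.
From s11 via ε: add s1.
From s1 via ε: add s13.
From s13 via ε: add s9.
From s9 via ε: add s14.
From s14 via ε: add s12.
No new states can be added; the closed set is {s1, s8, s9, s11, s12, s13, s14, s15}.

{s1, s8, s9, s11, s12, s13, s14, s15}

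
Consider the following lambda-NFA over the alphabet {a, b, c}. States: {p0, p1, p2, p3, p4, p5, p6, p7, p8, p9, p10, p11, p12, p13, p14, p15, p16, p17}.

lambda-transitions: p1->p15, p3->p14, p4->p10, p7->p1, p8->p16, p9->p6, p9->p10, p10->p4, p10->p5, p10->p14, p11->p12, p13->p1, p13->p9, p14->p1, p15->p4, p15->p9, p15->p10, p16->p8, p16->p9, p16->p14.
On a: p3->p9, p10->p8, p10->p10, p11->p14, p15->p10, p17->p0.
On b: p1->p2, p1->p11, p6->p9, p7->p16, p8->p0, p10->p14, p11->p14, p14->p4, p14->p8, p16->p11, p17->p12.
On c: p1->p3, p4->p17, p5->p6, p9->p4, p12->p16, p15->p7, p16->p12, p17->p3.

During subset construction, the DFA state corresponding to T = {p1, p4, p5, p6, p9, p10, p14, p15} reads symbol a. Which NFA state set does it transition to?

{p1, p4, p5, p6, p8, p9, p10, p14, p15, p16}

p10 on a → {p8, p10}.
p15 on a → {p10}.
No a-transition from p1, p4, p5, p6, p9, p14.
Union after reading a: {p8, p10}.
Now take the lambda-closure:
From p8 via lambda: add p16.
From p10 via lambda: add p4, p5, p14.
From p14 via lambda: add p1.
From p16 via lambda: add p9.
From p1 via lambda: add p15.
From p9 via lambda: add p6.
No new states can be added; the closed set is {p1, p4, p5, p6, p8, p9, p10, p14, p15, p16}.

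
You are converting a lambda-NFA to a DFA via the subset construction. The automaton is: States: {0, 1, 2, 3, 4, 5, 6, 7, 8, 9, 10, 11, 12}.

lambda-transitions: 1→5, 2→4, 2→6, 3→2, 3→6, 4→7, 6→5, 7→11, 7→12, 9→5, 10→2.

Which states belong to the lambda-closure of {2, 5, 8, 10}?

{2, 4, 5, 6, 7, 8, 10, 11, 12}

Start with {2, 5, 8, 10}.
From 2 via lambda: add 4, 6.
From 4 via lambda: add 7.
From 7 via lambda: add 11, 12.
No new states can be added; the closed set is {2, 4, 5, 6, 7, 8, 10, 11, 12}.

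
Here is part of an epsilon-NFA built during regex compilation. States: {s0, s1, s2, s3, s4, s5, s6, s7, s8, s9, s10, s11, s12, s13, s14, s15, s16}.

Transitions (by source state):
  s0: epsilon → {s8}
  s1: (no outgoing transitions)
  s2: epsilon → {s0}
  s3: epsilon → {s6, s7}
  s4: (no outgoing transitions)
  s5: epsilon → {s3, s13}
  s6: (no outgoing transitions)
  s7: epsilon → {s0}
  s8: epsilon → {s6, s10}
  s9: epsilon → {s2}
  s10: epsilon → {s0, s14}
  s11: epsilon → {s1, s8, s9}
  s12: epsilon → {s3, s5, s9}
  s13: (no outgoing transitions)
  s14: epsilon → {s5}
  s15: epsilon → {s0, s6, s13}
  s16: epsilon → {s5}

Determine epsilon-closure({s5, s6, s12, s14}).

{s0, s2, s3, s5, s6, s7, s8, s9, s10, s12, s13, s14}

Start with {s5, s6, s12, s14}.
From s5 via epsilon: add s3, s13.
From s12 via epsilon: add s9.
From s3 via epsilon: add s7.
From s9 via epsilon: add s2.
From s2 via epsilon: add s0.
From s0 via epsilon: add s8.
From s8 via epsilon: add s10.
No new states can be added; the closed set is {s0, s2, s3, s5, s6, s7, s8, s9, s10, s12, s13, s14}.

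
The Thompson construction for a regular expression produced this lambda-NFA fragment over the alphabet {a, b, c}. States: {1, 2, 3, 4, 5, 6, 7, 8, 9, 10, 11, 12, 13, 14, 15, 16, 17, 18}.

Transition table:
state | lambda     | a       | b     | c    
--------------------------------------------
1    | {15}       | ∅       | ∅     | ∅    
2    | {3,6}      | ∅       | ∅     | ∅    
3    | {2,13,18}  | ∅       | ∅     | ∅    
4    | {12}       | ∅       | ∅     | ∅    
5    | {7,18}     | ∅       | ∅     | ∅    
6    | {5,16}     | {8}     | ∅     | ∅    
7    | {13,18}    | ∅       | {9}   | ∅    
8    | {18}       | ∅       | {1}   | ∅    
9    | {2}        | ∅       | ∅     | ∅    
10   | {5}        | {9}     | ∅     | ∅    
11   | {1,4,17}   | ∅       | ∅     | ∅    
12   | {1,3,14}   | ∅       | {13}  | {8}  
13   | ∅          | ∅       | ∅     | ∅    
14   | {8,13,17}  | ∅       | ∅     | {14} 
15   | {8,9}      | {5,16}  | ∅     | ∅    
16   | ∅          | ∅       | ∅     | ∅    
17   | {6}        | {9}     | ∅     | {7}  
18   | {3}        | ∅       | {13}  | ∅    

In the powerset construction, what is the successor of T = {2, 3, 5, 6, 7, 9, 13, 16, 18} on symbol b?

{2, 3, 5, 6, 7, 9, 13, 16, 18}

7 on b → {9}.
18 on b → {13}.
No b-transition from 2, 3, 5, 6, 9, 13, 16.
Union after reading b: {9, 13}.
Now take the lambda-closure:
From 9 via lambda: add 2.
From 2 via lambda: add 3, 6.
From 3 via lambda: add 18.
From 6 via lambda: add 5, 16.
From 5 via lambda: add 7.
No new states can be added; the closed set is {2, 3, 5, 6, 7, 9, 13, 16, 18}.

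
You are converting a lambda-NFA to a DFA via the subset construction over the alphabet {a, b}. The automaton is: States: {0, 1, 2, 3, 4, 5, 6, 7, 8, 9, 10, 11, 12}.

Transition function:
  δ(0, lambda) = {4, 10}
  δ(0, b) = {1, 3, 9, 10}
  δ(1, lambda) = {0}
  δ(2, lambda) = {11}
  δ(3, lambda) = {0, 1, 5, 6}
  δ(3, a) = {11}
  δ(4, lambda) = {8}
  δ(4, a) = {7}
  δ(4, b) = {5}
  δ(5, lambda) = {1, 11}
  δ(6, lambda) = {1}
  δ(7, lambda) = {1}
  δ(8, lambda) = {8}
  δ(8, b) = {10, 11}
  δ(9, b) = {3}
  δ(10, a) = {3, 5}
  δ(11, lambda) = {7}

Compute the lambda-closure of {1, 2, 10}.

Start with {1, 2, 10}.
From 1 via lambda: add 0.
From 2 via lambda: add 11.
From 0 via lambda: add 4.
From 11 via lambda: add 7.
From 4 via lambda: add 8.
No new states can be added; the closed set is {0, 1, 2, 4, 7, 8, 10, 11}.

{0, 1, 2, 4, 7, 8, 10, 11}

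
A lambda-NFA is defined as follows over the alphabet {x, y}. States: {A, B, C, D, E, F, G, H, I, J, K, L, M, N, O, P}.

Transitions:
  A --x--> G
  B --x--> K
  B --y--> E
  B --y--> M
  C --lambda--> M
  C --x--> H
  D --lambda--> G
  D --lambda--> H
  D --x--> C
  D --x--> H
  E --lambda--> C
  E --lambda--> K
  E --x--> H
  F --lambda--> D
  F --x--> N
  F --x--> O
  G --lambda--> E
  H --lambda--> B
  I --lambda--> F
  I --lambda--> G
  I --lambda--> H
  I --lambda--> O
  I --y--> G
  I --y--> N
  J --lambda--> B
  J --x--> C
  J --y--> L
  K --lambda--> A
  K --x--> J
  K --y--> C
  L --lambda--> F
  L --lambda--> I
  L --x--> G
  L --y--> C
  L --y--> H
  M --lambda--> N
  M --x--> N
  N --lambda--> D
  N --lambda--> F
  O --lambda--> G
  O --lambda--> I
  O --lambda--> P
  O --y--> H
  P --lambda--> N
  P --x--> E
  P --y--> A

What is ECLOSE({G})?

{A, B, C, D, E, F, G, H, K, M, N}

Start with {G}.
From G via lambda: add E.
From E via lambda: add C, K.
From C via lambda: add M.
From K via lambda: add A.
From M via lambda: add N.
From N via lambda: add D, F.
From D via lambda: add H.
From H via lambda: add B.
No new states can be added; the closed set is {A, B, C, D, E, F, G, H, K, M, N}.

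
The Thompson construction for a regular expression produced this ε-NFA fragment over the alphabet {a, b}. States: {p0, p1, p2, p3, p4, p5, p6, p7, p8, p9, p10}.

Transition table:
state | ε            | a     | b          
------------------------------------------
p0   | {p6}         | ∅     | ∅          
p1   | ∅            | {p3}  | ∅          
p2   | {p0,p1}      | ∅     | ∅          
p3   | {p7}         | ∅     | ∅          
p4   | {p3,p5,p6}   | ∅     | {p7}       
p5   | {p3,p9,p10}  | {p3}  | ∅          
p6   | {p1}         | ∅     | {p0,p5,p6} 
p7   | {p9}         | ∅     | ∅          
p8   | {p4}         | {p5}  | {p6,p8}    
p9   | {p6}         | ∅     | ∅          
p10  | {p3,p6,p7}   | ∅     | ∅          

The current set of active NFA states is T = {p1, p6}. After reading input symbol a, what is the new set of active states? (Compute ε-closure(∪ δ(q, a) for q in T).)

{p1, p3, p6, p7, p9}

p1 on a → {p3}.
No a-transition from p6.
Union after reading a: {p3}.
Now take the ε-closure:
From p3 via ε: add p7.
From p7 via ε: add p9.
From p9 via ε: add p6.
From p6 via ε: add p1.
No new states can be added; the closed set is {p1, p3, p6, p7, p9}.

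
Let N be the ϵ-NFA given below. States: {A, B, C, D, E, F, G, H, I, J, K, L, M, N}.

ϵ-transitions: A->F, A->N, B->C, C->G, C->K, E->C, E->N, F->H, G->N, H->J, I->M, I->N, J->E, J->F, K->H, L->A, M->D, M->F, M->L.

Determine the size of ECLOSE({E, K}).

Start with {E, K}.
From E via ϵ: add C, N.
From K via ϵ: add H.
From C via ϵ: add G.
From H via ϵ: add J.
From J via ϵ: add F.
ϵ-closure = {C, E, F, G, H, J, K, N}, which has 8 states.

8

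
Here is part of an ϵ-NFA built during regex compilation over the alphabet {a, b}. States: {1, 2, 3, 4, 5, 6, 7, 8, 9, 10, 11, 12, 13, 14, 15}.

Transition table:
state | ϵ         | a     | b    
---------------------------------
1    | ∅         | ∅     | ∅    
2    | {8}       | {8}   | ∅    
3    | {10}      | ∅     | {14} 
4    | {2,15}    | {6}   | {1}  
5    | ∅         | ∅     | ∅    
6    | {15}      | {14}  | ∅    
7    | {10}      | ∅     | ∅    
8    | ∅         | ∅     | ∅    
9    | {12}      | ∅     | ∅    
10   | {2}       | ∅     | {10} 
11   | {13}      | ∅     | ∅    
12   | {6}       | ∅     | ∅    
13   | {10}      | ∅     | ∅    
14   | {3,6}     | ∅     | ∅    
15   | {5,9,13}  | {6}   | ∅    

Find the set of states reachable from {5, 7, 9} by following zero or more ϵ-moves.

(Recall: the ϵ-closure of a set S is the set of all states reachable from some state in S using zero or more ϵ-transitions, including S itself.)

Start with {5, 7, 9}.
From 7 via ϵ: add 10.
From 9 via ϵ: add 12.
From 10 via ϵ: add 2.
From 12 via ϵ: add 6.
From 2 via ϵ: add 8.
From 6 via ϵ: add 15.
From 15 via ϵ: add 13.
No new states can be added; the closed set is {2, 5, 6, 7, 8, 9, 10, 12, 13, 15}.

{2, 5, 6, 7, 8, 9, 10, 12, 13, 15}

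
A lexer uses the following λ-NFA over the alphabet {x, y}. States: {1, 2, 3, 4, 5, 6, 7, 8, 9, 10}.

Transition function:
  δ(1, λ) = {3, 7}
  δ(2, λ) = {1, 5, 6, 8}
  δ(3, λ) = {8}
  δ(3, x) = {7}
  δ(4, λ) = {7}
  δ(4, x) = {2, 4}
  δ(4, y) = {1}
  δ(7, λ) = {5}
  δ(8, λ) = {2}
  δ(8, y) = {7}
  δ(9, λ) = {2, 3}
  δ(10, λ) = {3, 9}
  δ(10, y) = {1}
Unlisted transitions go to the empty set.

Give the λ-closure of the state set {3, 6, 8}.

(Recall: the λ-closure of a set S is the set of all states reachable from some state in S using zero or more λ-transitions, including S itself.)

{1, 2, 3, 5, 6, 7, 8}

Start with {3, 6, 8}.
From 8 via λ: add 2.
From 2 via λ: add 1, 5.
From 1 via λ: add 7.
No new states can be added; the closed set is {1, 2, 3, 5, 6, 7, 8}.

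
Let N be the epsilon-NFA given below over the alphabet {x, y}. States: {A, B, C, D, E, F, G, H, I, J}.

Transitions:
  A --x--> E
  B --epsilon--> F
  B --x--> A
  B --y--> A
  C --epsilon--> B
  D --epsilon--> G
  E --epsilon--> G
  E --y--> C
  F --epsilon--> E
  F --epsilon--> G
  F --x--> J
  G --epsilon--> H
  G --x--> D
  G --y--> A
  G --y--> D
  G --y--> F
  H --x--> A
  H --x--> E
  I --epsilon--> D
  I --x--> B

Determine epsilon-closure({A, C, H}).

Start with {A, C, H}.
From C via epsilon: add B.
From B via epsilon: add F.
From F via epsilon: add E, G.
No new states can be added; the closed set is {A, B, C, E, F, G, H}.

{A, B, C, E, F, G, H}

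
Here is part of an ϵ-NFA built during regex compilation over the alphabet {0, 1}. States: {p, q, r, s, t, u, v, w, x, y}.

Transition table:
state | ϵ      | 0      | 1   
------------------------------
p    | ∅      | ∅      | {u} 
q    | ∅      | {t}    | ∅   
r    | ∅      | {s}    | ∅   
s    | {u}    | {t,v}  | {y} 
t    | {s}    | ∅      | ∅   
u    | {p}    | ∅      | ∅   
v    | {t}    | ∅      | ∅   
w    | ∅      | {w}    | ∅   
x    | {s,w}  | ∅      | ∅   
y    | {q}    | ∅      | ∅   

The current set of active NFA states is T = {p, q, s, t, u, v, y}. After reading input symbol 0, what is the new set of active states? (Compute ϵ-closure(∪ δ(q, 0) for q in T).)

q on 0 → {t}.
s on 0 → {t, v}.
No 0-transition from p, t, u, v, y.
Union after reading 0: {t, v}.
Now take the ϵ-closure:
From t via ϵ: add s.
From s via ϵ: add u.
From u via ϵ: add p.
No new states can be added; the closed set is {p, s, t, u, v}.

{p, s, t, u, v}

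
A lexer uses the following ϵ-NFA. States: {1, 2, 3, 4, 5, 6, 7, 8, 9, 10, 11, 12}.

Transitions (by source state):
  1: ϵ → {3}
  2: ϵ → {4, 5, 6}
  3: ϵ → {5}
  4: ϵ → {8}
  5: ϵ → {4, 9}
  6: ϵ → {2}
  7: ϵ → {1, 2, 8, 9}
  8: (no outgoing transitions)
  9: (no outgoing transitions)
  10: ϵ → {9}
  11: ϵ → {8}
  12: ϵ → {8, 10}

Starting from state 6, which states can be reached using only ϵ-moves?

{2, 4, 5, 6, 8, 9}

Start with {6}.
From 6 via ϵ: add 2.
From 2 via ϵ: add 4, 5.
From 4 via ϵ: add 8.
From 5 via ϵ: add 9.
No new states can be added; the closed set is {2, 4, 5, 6, 8, 9}.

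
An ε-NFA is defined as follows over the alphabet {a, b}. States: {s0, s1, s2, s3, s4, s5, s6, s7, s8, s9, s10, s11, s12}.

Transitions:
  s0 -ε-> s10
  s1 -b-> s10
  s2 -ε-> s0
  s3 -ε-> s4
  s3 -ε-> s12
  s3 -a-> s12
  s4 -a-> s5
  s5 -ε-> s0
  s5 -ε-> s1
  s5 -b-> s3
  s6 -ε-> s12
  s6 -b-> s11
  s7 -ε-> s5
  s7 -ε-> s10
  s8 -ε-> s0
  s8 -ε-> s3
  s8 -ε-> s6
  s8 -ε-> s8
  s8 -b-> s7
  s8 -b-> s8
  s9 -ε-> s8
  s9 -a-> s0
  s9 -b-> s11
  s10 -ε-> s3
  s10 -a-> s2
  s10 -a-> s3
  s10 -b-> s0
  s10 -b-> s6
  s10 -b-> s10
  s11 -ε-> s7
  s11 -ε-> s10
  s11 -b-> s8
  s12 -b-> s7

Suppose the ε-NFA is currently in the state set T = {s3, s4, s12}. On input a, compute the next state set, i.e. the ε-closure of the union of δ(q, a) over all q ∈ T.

s3 on a → {s12}.
s4 on a → {s5}.
No a-transition from s12.
Union after reading a: {s5, s12}.
Now take the ε-closure:
From s5 via ε: add s0, s1.
From s0 via ε: add s10.
From s10 via ε: add s3.
From s3 via ε: add s4.
No new states can be added; the closed set is {s0, s1, s3, s4, s5, s10, s12}.

{s0, s1, s3, s4, s5, s10, s12}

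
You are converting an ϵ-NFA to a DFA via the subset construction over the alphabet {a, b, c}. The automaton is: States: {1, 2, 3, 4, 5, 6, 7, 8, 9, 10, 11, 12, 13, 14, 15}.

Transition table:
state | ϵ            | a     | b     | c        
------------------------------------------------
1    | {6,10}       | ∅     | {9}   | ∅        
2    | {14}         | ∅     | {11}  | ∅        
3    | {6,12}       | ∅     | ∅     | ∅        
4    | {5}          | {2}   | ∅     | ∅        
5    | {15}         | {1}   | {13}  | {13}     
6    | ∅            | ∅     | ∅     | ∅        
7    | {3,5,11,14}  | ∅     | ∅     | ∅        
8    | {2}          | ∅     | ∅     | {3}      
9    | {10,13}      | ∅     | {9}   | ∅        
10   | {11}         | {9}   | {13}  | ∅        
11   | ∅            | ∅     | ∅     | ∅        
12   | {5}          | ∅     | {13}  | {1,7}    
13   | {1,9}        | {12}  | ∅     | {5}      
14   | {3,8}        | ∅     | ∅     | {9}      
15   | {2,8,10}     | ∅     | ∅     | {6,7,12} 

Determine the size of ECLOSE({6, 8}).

Start with {6, 8}.
From 8 via ϵ: add 2.
From 2 via ϵ: add 14.
From 14 via ϵ: add 3.
From 3 via ϵ: add 12.
From 12 via ϵ: add 5.
From 5 via ϵ: add 15.
From 15 via ϵ: add 10.
From 10 via ϵ: add 11.
ϵ-closure = {2, 3, 5, 6, 8, 10, 11, 12, 14, 15}, which has 10 states.

10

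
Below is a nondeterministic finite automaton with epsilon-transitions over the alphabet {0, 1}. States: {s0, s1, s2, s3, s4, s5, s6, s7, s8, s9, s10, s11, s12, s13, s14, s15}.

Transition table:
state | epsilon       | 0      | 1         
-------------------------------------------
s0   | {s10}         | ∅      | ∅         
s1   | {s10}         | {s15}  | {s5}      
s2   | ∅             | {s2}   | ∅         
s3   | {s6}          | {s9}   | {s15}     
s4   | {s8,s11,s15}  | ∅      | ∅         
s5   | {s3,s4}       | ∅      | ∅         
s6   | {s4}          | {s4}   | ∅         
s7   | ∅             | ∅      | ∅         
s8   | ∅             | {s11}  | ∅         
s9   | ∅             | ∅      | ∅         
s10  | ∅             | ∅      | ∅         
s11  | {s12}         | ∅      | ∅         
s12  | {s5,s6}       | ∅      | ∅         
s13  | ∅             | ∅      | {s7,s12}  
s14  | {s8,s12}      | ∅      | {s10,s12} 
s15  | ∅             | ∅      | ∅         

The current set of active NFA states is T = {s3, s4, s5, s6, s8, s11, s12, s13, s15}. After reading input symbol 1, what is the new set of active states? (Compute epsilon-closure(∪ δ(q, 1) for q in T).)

s3 on 1 → {s15}.
s13 on 1 → {s7, s12}.
No 1-transition from s4, s5, s6, s8, s11, s12, s15.
Union after reading 1: {s7, s12, s15}.
Now take the epsilon-closure:
From s12 via epsilon: add s5, s6.
From s5 via epsilon: add s3, s4.
From s4 via epsilon: add s8, s11.
No new states can be added; the closed set is {s3, s4, s5, s6, s7, s8, s11, s12, s15}.

{s3, s4, s5, s6, s7, s8, s11, s12, s15}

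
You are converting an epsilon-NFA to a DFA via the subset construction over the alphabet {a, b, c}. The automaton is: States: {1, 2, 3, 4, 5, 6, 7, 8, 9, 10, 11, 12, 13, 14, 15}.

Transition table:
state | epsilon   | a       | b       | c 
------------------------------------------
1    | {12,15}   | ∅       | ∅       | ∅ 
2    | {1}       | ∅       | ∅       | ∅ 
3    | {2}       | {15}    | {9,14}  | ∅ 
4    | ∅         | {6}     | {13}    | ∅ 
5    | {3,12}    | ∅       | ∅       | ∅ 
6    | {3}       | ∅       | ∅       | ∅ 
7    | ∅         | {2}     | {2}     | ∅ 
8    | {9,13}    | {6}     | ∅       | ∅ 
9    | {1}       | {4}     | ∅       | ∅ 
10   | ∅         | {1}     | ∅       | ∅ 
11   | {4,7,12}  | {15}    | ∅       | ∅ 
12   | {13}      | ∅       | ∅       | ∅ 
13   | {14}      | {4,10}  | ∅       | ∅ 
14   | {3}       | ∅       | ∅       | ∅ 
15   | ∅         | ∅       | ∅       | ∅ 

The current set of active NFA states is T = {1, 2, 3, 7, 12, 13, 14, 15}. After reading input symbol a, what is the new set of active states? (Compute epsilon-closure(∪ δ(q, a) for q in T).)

3 on a → {15}.
7 on a → {2}.
13 on a → {4, 10}.
No a-transition from 1, 2, 12, 14, 15.
Union after reading a: {2, 4, 10, 15}.
Now take the epsilon-closure:
From 2 via epsilon: add 1.
From 1 via epsilon: add 12.
From 12 via epsilon: add 13.
From 13 via epsilon: add 14.
From 14 via epsilon: add 3.
No new states can be added; the closed set is {1, 2, 3, 4, 10, 12, 13, 14, 15}.

{1, 2, 3, 4, 10, 12, 13, 14, 15}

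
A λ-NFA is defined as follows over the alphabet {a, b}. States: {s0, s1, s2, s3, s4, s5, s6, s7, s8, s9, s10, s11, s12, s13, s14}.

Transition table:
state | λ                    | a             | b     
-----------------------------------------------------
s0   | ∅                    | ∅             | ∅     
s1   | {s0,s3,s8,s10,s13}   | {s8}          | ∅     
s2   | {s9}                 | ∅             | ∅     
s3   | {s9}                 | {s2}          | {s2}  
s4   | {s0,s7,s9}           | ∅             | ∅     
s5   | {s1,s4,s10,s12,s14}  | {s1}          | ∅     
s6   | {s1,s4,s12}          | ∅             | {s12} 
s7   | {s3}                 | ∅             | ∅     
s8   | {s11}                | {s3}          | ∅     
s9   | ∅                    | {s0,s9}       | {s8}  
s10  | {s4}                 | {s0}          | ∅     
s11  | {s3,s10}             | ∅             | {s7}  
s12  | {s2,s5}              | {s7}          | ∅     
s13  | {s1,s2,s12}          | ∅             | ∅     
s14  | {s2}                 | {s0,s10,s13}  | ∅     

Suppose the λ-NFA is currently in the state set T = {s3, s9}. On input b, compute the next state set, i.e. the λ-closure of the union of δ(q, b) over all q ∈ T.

{s0, s2, s3, s4, s7, s8, s9, s10, s11}

s3 on b → {s2}.
s9 on b → {s8}.
Union after reading b: {s2, s8}.
Now take the λ-closure:
From s2 via λ: add s9.
From s8 via λ: add s11.
From s11 via λ: add s3, s10.
From s10 via λ: add s4.
From s4 via λ: add s0, s7.
No new states can be added; the closed set is {s0, s2, s3, s4, s7, s8, s9, s10, s11}.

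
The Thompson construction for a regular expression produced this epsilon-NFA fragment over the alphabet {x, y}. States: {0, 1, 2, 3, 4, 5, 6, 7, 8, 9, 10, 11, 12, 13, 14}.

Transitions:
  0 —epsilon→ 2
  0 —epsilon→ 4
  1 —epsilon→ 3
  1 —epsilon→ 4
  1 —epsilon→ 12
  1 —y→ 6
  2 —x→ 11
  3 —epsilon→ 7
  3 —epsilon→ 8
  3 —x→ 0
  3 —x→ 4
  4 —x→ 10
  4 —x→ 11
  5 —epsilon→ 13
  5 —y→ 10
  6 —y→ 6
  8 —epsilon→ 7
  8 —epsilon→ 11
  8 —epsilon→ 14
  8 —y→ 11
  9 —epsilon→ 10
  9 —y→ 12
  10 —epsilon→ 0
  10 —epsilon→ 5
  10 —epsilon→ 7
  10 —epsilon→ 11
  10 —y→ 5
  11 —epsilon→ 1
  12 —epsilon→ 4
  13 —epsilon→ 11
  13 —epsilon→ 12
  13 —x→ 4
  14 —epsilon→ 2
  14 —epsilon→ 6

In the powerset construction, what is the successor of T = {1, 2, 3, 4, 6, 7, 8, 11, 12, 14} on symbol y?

1 on y → {6}.
6 on y → {6}.
8 on y → {11}.
No y-transition from 2, 3, 4, 7, 11, 12, 14.
Union after reading y: {6, 11}.
Now take the epsilon-closure:
From 11 via epsilon: add 1.
From 1 via epsilon: add 3, 4, 12.
From 3 via epsilon: add 7, 8.
From 8 via epsilon: add 14.
From 14 via epsilon: add 2.
No new states can be added; the closed set is {1, 2, 3, 4, 6, 7, 8, 11, 12, 14}.

{1, 2, 3, 4, 6, 7, 8, 11, 12, 14}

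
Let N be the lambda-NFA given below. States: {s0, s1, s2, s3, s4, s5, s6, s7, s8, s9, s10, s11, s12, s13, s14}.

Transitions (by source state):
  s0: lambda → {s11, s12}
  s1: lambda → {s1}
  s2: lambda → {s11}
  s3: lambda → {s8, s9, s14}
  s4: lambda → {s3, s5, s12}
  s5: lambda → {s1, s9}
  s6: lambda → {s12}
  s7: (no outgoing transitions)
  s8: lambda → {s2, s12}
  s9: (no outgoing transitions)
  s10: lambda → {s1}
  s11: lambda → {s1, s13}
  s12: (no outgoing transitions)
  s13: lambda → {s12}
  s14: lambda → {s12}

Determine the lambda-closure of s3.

{s1, s2, s3, s8, s9, s11, s12, s13, s14}

Start with {s3}.
From s3 via lambda: add s8, s9, s14.
From s8 via lambda: add s2, s12.
From s2 via lambda: add s11.
From s11 via lambda: add s1, s13.
No new states can be added; the closed set is {s1, s2, s3, s8, s9, s11, s12, s13, s14}.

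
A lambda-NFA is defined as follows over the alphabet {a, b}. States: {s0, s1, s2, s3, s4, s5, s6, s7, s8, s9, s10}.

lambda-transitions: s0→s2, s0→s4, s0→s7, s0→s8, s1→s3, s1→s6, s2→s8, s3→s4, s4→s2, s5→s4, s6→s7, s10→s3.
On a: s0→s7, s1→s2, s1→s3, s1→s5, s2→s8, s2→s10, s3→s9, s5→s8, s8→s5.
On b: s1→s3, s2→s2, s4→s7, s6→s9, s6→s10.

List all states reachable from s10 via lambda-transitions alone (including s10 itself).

Start with {s10}.
From s10 via lambda: add s3.
From s3 via lambda: add s4.
From s4 via lambda: add s2.
From s2 via lambda: add s8.
No new states can be added; the closed set is {s2, s3, s4, s8, s10}.

{s2, s3, s4, s8, s10}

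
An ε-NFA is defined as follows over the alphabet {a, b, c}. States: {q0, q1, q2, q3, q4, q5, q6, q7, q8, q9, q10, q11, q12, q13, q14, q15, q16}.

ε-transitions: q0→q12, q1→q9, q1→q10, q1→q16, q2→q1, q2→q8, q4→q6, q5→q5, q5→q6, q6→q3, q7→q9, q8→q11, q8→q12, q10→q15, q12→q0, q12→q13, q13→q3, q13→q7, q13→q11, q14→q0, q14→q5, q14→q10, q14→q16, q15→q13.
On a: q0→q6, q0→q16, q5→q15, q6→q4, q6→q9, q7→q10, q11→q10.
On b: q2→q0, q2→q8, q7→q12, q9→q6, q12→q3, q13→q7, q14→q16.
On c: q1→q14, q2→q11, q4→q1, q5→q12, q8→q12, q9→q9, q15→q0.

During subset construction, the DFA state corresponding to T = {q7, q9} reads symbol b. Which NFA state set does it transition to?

q7 on b → {q12}.
q9 on b → {q6}.
Union after reading b: {q6, q12}.
Now take the ε-closure:
From q6 via ε: add q3.
From q12 via ε: add q0, q13.
From q13 via ε: add q7, q11.
From q7 via ε: add q9.
No new states can be added; the closed set is {q0, q3, q6, q7, q9, q11, q12, q13}.

{q0, q3, q6, q7, q9, q11, q12, q13}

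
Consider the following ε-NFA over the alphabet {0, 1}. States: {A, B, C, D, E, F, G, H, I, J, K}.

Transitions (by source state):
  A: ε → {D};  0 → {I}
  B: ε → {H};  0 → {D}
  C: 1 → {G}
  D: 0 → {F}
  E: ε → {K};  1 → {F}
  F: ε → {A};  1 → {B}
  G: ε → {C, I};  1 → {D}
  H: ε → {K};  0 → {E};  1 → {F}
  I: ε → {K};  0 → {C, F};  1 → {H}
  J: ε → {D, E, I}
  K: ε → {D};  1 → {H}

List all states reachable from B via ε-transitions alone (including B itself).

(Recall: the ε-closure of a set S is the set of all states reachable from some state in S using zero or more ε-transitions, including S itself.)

Start with {B}.
From B via ε: add H.
From H via ε: add K.
From K via ε: add D.
No new states can be added; the closed set is {B, D, H, K}.

{B, D, H, K}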